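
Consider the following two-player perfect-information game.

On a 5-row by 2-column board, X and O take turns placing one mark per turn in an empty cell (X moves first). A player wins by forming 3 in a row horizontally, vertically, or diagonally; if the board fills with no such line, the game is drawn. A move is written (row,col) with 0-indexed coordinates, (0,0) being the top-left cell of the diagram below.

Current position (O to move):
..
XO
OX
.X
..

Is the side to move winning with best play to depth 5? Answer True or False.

O winning at [../XO/OX/.X/..]: False

[../XO/OX/.X/..] O move#1: (0,0):-1/O./XO/OX/.X/.., (0,1):-1/.O/XO/OX/.X/.., (3,0):-1/../XO/OX/OX/.., (4,0):-1/../XO/OX/.X/O., (4,1):+0/../XO/OX/.X/.O*
[../XO/OX/.X/.O] X move#2: (0,0):+0/X./XO/OX/.X/.O*, (0,1):+0/.X/XO/OX/.X/.O, (3,0):+0/../XO/OX/XX/.O, (4,0):+0/../XO/OX/.X/XO
[X./XO/OX/.X/.O] O move#3: (0,1):+0/XO/XO/OX/.X/.O*, (3,0):+0/X./XO/OX/OX/.O, (4,0):+0/X./XO/OX/.X/OO
[XO/XO/OX/.X/.O] X move#4: (3,0):+0/XO/XO/OX/XX/.O*, (4,0):+0/XO/XO/OX/.X/XO
[XO/XO/OX/XX/.O] O move#5: (4,0):+0/XO/XO/OX/XX/OO*
[XO/XO/OX/XX/OO] end (terminal +0, X#6); searched ../XO/OX/.X/.. to 5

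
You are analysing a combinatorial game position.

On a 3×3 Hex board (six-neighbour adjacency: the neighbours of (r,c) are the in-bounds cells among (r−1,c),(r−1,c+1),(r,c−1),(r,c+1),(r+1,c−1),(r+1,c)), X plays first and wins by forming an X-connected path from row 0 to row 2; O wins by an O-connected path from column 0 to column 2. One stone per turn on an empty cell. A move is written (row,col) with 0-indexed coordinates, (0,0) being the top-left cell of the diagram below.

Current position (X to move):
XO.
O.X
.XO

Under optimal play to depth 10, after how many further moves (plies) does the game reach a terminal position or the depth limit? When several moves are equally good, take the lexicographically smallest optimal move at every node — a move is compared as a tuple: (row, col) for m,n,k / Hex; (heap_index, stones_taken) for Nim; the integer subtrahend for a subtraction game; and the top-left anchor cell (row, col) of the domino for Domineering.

PV length from [XO./O.X/.XO]: 1 ply

ply 1, X at XO./O.X/.XO | (0,2)=+1→XOX/O.X/.XO*; (1,1)=-1→XO./OXX/.XO; (2,0)=-1→XO./O.X/XXO
ply 2: XOX/O.X/.XO is terminal -1 (O); from XO./O.X/.XO depth 10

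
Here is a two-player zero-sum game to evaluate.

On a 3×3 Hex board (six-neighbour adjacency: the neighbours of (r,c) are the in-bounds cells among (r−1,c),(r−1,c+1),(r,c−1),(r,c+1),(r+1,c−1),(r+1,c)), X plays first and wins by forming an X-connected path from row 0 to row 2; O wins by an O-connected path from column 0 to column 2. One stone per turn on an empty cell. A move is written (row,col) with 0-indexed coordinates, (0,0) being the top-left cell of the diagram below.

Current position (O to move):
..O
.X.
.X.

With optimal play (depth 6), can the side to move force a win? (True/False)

O winning at [..O/.X./.X.]: True

p1 O@[..O/.X./.X.]: (0,0)[O.O/.X./.X.]-1 (0,1)[.OO/.X./.X.]+1* (1,0)[..O/OX./.X.]-1 (1,2)[..O/.XO/.X.]-1 (2,0)[..O/.X./OX.]-1 (2,2)[..O/.X./.XO]-1
p2 X@[.OO/.X./.X.]: (0,0)[XOO/.X./.X.]-1* (1,0)[.OO/XX./.X.]-1 (1,2)[.OO/.XX/.X.]-1 (2,0)[.OO/.X./XX.]-1 (2,2)[.OO/.X./.XX]-1
p3 O@[XOO/.X./.X.]: (1,0)[XOO/OX./.X.]+1* (1,2)[XOO/.XO/.X.]-1 (2,0)[XOO/.X./OX.]-1 (2,2)[XOO/.X./.XO]-1
p4 X@[XOO/OX./.X.] terminal -1; root [..O/.X./.X.] d6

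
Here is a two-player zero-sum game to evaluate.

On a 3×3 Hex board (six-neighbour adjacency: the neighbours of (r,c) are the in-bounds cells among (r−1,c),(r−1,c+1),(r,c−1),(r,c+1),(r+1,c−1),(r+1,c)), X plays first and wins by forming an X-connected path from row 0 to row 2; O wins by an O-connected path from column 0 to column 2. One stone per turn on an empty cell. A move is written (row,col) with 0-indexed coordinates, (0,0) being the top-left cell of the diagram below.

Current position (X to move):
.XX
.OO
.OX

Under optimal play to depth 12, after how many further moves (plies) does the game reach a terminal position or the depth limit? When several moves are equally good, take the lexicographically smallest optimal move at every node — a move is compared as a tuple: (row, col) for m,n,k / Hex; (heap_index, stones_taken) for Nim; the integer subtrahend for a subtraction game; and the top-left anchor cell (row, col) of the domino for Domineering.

PV length from [.XX/.OO/.OX]: 2 plies

[.XX/.OO/.OX] X move#1: (0,0):-1/XXX/.OO/.OX*, (1,0):-1/.XX/XOO/.OX, (2,0):-1/.XX/.OO/XOX
[XXX/.OO/.OX] O move#2: (1,0):+1/XXX/OOO/.OX*, (2,0):+1/XXX/.OO/OOX
[XXX/OOO/.OX] end (terminal -1, X#3); searched .XX/.OO/.OX to 12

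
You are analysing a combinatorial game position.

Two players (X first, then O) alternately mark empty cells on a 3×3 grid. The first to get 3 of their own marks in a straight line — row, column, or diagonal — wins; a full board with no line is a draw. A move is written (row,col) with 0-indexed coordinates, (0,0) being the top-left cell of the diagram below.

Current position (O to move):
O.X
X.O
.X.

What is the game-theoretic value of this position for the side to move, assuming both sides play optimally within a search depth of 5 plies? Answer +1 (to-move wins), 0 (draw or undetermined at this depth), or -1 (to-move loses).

[O.X/X.O/.X.] O move#1: (0,1):-1/OOX/X.O/.X., (1,1):+0/O.X/XOO/.X.*, (2,0):+0/O.X/X.O/OX., (2,2):-1/O.X/X.O/.XO
[O.X/XOO/.X.] X move#2: (0,1):-1/OXX/XOO/.X., (2,0):-1/O.X/XOO/XX., (2,2):+0/O.X/XOO/.XX*
[O.X/XOO/.XX] O move#3: (0,1):-1/OOX/XOO/.XX, (2,0):+0/O.X/XOO/OXX*
[O.X/XOO/OXX] X move#4: (0,1):+0/OXX/XOO/OXX*
[OXX/XOO/OXX] end (terminal +0, O#5); searched O.X/X.O/.X. to 5

value(O.X/X.O/.X., O) = 0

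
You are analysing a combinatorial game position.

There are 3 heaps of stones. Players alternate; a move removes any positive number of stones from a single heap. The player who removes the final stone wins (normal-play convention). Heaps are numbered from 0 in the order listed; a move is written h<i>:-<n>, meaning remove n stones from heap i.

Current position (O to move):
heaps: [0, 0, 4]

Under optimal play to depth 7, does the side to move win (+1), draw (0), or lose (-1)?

ply 1, O at (0,0,4) | h2:-1=-1→(0,0,3); h2:-2=-1→(0,0,2); h2:-3=-1→(0,0,1); h2:-4=+1→(0,0,0)*
ply 2: (0,0,0) is terminal -1 (X); from (0,0,4) depth 7

value((0,0,4), O) = +1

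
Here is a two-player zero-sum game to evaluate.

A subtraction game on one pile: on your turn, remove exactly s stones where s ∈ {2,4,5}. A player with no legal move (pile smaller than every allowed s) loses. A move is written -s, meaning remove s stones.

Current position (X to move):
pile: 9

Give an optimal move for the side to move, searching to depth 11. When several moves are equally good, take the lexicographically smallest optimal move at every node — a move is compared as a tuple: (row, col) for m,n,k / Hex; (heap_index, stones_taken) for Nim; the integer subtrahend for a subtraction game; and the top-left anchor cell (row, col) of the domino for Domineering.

ply 1, X at 9 | -2=+1→7*; -4=-1→5; -5=-1→4
ply 2, O at 7 | -2=-1→5*; -4=-1→3; -5=-1→2
ply 3, X at 5 | -2=-1→3; -4=+1→1*; -5=+1→0
ply 4: 1 is terminal -1 (O); from 9 depth 11

X's best at [9]: -2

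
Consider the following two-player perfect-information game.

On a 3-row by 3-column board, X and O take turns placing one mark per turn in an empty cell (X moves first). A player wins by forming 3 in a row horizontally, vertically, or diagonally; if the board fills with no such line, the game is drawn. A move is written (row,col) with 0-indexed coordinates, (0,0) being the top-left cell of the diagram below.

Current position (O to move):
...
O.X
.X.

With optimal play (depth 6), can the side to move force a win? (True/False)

O winning at [.../O.X/.X.]: False

[.../O.X/.X.] O move#1: (0,0):-1/O../O.X/.X., (0,1):-1/.O./O.X/.X., (0,2):+0/..O/O.X/.X.*, (1,1):-1/.../OOX/.X., (2,0):-1/.../O.X/OX., (2,2):+0/.../O.X/.XO
[..O/O.X/.X.] X move#2: (0,0):+0/X.O/O.X/.X.*, (0,1):+0/.XO/O.X/.X., (1,1):+0/..O/OXX/.X., (2,0):+0/..O/O.X/XX., (2,2):-1/..O/O.X/.XX
[X.O/O.X/.X.] O move#3: (0,1):-1/XOO/O.X/.X., (1,1):+0/X.O/OOX/.X.*, (2,0):-1/X.O/O.X/OX., (2,2):+0/X.O/O.X/.XO
[X.O/OOX/.X.] X move#4: (0,1):-1/XXO/OOX/.X., (2,0):+0/X.O/OOX/XX.*, (2,2):-1/X.O/OOX/.XX
[X.O/OOX/XX.] O move#5: (0,1):-1/XOO/OOX/XX., (2,2):+0/X.O/OOX/XXO*
[X.O/OOX/XXO] X move#6: (0,1):+0/XXO/OOX/XXO*
[XXO/OOX/XXO] end (terminal +0, O#7); searched .../O.X/.X. to 6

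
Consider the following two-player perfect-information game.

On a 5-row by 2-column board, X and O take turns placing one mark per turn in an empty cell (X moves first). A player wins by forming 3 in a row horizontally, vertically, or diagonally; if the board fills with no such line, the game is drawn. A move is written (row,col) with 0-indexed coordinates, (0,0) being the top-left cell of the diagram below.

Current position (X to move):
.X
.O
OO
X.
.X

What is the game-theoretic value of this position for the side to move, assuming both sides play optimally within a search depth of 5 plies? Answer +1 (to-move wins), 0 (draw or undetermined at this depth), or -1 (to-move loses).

value(.X/.O/OO/X./.X, X) = 0

ply 1, X at .X/.O/OO/X./.X | (0,0)=-1→XX/.O/OO/X./.X; (1,0)=-1→.X/XO/OO/X./.X; (3,1)=+0→.X/.O/OO/XX/.X*; (4,0)=-1→.X/.O/OO/X./XX
ply 2, O at .X/.O/OO/XX/.X | (0,0)=+0→OX/.O/OO/XX/.X*; (1,0)=+0→.X/OO/OO/XX/.X; (4,0)=+0→.X/.O/OO/XX/OX
ply 3, X at OX/.O/OO/XX/.X | (1,0)=+0→OX/XO/OO/XX/.X*; (4,0)=-1→OX/.O/OO/XX/XX
ply 4, O at OX/XO/OO/XX/.X | (4,0)=+0→OX/XO/OO/XX/OX*
ply 5: OX/XO/OO/XX/OX is terminal +0 (X); from .X/.O/OO/X./.X depth 5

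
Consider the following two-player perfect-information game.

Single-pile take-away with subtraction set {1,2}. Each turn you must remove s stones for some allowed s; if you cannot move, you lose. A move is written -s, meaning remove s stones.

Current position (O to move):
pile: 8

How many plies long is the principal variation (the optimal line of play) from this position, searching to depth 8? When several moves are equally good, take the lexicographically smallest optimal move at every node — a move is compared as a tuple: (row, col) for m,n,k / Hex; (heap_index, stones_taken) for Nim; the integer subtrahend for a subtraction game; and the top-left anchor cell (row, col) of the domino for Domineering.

p1 O@[8]: -1[7]-1 -2[6]+1*
p2 X@[6]: -1[5]-1* -2[4]-1
p3 O@[5]: -1[4]-1 -2[3]+1*
p4 X@[3]: -1[2]-1* -2[1]-1
p5 O@[2]: -1[1]-1 -2[0]+1*
p6 X@[0] terminal -1; root [8] d8

PV length from [8]: 5 plies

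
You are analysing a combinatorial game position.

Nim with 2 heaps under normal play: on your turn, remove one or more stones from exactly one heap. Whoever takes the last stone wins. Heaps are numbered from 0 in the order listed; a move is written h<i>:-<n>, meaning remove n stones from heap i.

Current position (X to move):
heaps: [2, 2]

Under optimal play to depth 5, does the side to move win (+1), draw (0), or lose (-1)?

p1 X@[(2,2)]: h0:-1[(1,2)]-1* h0:-2[(0,2)]-1 h1:-1[(2,1)]-1 h1:-2[(2,0)]-1
p2 O@[(1,2)]: h0:-1[(0,2)]-1 h1:-1[(1,1)]+1* h1:-2[(1,0)]-1
p3 X@[(1,1)]: h0:-1[(0,1)]-1* h1:-1[(1,0)]-1
p4 O@[(0,1)]: h1:-1[(0,0)]+1*
p5 X@[(0,0)] terminal -1; root [(2,2)] d5

value((2,2), X) = -1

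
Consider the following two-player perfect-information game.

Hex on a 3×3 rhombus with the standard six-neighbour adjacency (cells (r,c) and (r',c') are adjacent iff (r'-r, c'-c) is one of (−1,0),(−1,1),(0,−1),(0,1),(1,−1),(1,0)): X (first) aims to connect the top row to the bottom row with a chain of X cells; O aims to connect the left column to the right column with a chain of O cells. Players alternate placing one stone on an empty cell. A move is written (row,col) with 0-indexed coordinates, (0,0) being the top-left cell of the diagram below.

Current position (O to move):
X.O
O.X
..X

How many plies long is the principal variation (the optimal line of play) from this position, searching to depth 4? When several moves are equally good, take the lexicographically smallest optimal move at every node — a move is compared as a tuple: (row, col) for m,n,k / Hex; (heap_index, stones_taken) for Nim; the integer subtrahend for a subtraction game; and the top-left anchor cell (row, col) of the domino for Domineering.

PV length from [X.O/O.X/..X]: 1 ply

[X.O/O.X/..X] O move#1: (0,1):+1/XOO/O.X/..X*, (1,1):+1/X.O/OOX/..X, (2,0):+1/X.O/O.X/O.X, (2,1):+1/X.O/O.X/.OX
[XOO/O.X/..X] end (terminal -1, X#2); searched X.O/O.X/..X to 4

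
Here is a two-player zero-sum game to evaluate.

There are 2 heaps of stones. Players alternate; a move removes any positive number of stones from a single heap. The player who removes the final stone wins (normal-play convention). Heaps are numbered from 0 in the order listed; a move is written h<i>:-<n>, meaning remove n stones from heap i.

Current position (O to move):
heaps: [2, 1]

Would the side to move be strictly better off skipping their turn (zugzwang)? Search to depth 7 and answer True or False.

zugzwang((2,1), O) = False

ply 1, O at (2,1) | h0:-1=+1→(1,1)*; h0:-2=-1→(0,1); h1:-1=-1→(2,0)
ply 2, X at (1,1) | h0:-1=-1→(0,1)*; h1:-1=-1→(1,0)
ply 3, O at (0,1) | h1:-1=+1→(0,0)*
ply 4: (0,0) is terminal -1 (X); from (2,1) depth 7
if O skipped the turn, X would face:
~ ply 1, X at (2,1) | h0:-1=+1→(1,1)*; h0:-2=-1→(0,1); h1:-1=-1→(2,0)
~ ply 2, O at (1,1) | h0:-1=-1→(0,1)*; h1:-1=-1→(1,0)
~ ply 3, X at (0,1) | h1:-1=+1→(0,0)*
~ ply 4: (0,0) is terminal -1 (O); from (2,1) depth 7
compare (O): move=+1 vs pass=-1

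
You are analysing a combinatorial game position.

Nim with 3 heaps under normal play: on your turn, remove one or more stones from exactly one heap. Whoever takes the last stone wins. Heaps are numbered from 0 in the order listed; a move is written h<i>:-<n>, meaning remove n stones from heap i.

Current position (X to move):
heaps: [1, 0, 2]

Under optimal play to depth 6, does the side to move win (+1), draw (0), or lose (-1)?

value((1,0,2), X) = +1

[(1,0,2)] X move#1: h0:-1:-1/(0,0,2), h2:-1:+1/(1,0,1)*, h2:-2:-1/(1,0,0)
[(1,0,1)] O move#2: h0:-1:-1/(0,0,1)*, h2:-1:-1/(1,0,0)
[(0,0,1)] X move#3: h2:-1:+1/(0,0,0)*
[(0,0,0)] end (terminal -1, O#4); searched (1,0,2) to 6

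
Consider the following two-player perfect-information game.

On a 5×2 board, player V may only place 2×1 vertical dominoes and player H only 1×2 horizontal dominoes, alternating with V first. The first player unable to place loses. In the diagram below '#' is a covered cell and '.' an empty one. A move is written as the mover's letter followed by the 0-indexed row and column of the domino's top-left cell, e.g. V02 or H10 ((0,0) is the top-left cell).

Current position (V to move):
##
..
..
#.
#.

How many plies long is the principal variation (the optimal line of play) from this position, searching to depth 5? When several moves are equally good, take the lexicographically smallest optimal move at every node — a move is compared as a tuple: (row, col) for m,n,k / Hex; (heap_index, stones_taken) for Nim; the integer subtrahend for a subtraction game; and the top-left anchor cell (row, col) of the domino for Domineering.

[##/../../#./#.] V move#1: V10:+1/##/#./#./#./#.*, V11:+1/##/.#/.#/#./#., V21:-1/##/../.#/##/#., V31:-1/##/../../##/##
[##/#./#./#./#.] end (terminal -1, H#2); searched ##/../../#./#. to 5

PV length from [##/../../#./#.]: 1 ply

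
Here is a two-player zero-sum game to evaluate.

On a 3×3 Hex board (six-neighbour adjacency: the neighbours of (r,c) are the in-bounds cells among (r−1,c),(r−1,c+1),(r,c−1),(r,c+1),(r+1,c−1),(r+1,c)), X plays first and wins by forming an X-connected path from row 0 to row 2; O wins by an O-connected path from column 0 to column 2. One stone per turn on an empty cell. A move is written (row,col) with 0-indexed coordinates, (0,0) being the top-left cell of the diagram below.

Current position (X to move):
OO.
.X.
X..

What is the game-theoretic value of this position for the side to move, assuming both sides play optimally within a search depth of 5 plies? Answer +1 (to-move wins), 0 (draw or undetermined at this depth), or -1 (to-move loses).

ply 1, X at OO./.X./X.. | (0,2)=+1→OOX/.X./X..*; (1,0)=-1→OO./XX./X..; (1,2)=-1→OO./.XX/X..; (2,1)=-1→OO./.X./XX.; (2,2)=-1→OO./.X./X.X
ply 2: OOX/.X./X.. is terminal -1 (O); from OO./.X./X.. depth 5

value(OO./.X./X.., X) = +1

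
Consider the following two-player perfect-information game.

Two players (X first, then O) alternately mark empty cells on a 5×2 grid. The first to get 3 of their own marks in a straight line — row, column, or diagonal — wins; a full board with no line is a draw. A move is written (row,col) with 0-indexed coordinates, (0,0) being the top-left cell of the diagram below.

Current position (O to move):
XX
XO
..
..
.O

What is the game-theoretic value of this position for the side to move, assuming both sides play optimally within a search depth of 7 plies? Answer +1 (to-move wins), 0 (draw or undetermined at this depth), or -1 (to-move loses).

value(XX/XO/../../.O, O) = 0

[XX/XO/../../.O] O move#1: (2,0):+0/XX/XO/O./../.O*, (2,1):-1/XX/XO/.O/../.O, (3,0):-1/XX/XO/../O./.O, (3,1):-1/XX/XO/../.O/.O, (4,0):-1/XX/XO/../../OO
[XX/XO/O./../.O] X move#2: (2,1):+0/XX/XO/OX/../.O*, (3,0):+0/XX/XO/O./X./.O, (3,1):+0/XX/XO/O./.X/.O, (4,0):+0/XX/XO/O./../XO
[XX/XO/OX/../.O] O move#3: (3,0):+0/XX/XO/OX/O./.O*, (3,1):+0/XX/XO/OX/.O/.O, (4,0):+0/XX/XO/OX/../OO
[XX/XO/OX/O./.O] X move#4: (3,1):-1/XX/XO/OX/OX/.O, (4,0):+0/XX/XO/OX/O./XO*
[XX/XO/OX/O./XO] O move#5: (3,1):+0/XX/XO/OX/OO/XO*
[XX/XO/OX/OO/XO] end (terminal +0, X#6); searched XX/XO/../../.O to 7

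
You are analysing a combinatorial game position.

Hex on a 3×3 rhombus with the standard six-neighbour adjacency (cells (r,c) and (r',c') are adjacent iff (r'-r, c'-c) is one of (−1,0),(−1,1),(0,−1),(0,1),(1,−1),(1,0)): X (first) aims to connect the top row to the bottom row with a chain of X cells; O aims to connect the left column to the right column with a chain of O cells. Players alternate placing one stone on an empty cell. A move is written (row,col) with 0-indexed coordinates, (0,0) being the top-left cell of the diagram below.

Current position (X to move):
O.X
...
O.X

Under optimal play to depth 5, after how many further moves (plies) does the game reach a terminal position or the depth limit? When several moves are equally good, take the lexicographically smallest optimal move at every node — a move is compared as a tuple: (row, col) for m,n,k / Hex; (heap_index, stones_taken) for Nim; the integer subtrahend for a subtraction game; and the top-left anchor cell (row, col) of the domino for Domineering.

PV length from [O.X/.../O.X]: 5 plies

ply 1, X at O.X/.../O.X | (0,1)=-1→OXX/.../O.X; (1,0)=-1→O.X/X../O.X; (1,1)=+1→O.X/.X./O.X*; (1,2)=+1→O.X/..X/O.X; (2,1)=+1→O.X/.../OXX
ply 2, O at O.X/.X./O.X | (0,1)=-1→OOX/.X./O.X*; (1,0)=-1→O.X/OX./O.X; (1,2)=-1→O.X/.XO/O.X; (2,1)=-1→O.X/.X./OOX
ply 3, X at OOX/.X./O.X | (1,0)=+1→OOX/XX./O.X*; (1,2)=+1→OOX/.XX/O.X; (2,1)=+1→OOX/.X./OXX
ply 4, O at OOX/XX./O.X | (1,2)=-1→OOX/XXO/O.X*; (2,1)=-1→OOX/XX./OOX
ply 5, X at OOX/XXO/O.X | (2,1)=+1→OOX/XXO/OXX*
ply 6: OOX/XXO/OXX is terminal -1 (O); from O.X/.../O.X depth 5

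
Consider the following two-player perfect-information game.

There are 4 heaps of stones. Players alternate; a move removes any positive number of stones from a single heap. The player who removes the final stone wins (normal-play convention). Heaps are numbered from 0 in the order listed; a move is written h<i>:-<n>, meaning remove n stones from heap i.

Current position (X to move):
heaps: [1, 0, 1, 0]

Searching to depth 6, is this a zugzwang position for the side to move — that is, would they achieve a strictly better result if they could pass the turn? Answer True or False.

zugzwang((1,0,1,0), X) = True

[(1,0,1,0)] X move#1: h0:-1:-1/(0,0,1,0)*, h2:-1:-1/(1,0,0,0)
[(0,0,1,0)] O move#2: h2:-1:+1/(0,0,0,0)*
[(0,0,0,0)] end (terminal -1, X#3); searched (1,0,1,0) to 6
if X skipped the turn, O would face:
~ [(1,0,1,0)] O move#1: h0:-1:-1/(0,0,1,0)*, h2:-1:-1/(1,0,0,0)
~ [(0,0,1,0)] X move#2: h2:-1:+1/(0,0,0,0)*
~ [(0,0,0,0)] end (terminal -1, O#3); searched (1,0,1,0) to 6
compare (X): move=-1 vs pass=+1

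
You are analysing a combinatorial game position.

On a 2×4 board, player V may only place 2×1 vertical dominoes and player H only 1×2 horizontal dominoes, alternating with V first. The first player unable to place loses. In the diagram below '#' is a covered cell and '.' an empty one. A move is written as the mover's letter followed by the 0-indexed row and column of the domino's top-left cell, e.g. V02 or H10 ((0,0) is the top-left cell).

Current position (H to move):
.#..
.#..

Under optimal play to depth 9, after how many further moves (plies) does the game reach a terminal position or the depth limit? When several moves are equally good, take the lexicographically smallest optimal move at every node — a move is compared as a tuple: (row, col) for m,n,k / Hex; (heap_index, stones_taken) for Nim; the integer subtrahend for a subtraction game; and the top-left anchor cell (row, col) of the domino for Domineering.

PV length from [.#../.#..]: 3 plies

[.#../.#..] H move#1: H02:+1/.###/.#..*, H12:+1/.#../.###
[.###/.#..] V move#2: V00:-1/####/##..*
[####/##..] H move#3: H12:+1/####/####*
[####/####] end (terminal -1, V#4); searched .#../.#.. to 9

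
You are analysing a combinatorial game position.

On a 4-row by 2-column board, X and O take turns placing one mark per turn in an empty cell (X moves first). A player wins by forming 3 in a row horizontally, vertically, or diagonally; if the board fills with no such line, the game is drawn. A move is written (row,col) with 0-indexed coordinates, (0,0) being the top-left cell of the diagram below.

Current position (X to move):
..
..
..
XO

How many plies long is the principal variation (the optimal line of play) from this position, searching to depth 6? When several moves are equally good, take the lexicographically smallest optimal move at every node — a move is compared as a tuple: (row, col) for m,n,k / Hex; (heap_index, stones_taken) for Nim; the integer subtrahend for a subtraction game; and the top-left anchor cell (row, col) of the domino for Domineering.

PV length from [../../../XO]: 6 plies

[../../../XO] X move#1: (0,0):+0/X./../../XO*, (0,1):+0/.X/../../XO, (1,0):+0/../X./../XO, (1,1):+0/../.X/../XO, (2,0):+0/../../X./XO, (2,1):+0/../../.X/XO
[X./../../XO] O move#2: (0,1):+0/XO/../../XO*, (1,0):+0/X./O./../XO, (1,1):+0/X./.O/../XO, (2,0):+0/X./../O./XO, (2,1):+0/X./../.O/XO
[XO/../../XO] X move#3: (1,0):+0/XO/X./../XO*, (1,1):+0/XO/.X/../XO, (2,0):+0/XO/../X./XO, (2,1):+0/XO/../.X/XO
[XO/X./../XO] O move#4: (1,1):-1/XO/XO/../XO, (2,0):+0/XO/X./O./XO*, (2,1):-1/XO/X./.O/XO
[XO/X./O./XO] X move#5: (1,1):+0/XO/XX/O./XO*, (2,1):+0/XO/X./OX/XO
[XO/XX/O./XO] O move#6: (2,1):+0/XO/XX/OO/XO*
[XO/XX/OO/XO] end (terminal +0, X#7); searched ../../../XO to 6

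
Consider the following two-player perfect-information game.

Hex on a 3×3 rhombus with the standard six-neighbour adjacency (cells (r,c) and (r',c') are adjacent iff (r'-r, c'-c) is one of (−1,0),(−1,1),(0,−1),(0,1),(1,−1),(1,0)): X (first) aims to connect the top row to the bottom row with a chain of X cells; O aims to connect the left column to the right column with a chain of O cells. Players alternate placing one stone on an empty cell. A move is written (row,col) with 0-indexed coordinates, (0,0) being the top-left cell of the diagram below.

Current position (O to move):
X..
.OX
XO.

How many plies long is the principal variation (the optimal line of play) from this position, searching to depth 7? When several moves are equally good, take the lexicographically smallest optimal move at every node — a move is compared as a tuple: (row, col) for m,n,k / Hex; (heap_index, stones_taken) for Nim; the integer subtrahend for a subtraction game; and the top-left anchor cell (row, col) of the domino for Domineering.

[X../.OX/XO.] O move#1: (0,1):-1/XO./.OX/XO., (0,2):-1/X.O/.OX/XO., (1,0):+1/X../OOX/XO.*, (2,2):-1/X../.OX/XOO
[X../OOX/XO.] X move#2: (0,1):-1/XX./OOX/XO.*, (0,2):-1/X.X/OOX/XO., (2,2):-1/X../OOX/XOX
[XX./OOX/XO.] O move#3: (0,2):+1/XXO/OOX/XO.*, (2,2):+1/XX./OOX/XOO
[XXO/OOX/XO.] end (terminal -1, X#4); searched X../.OX/XO. to 7

PV length from [X../.OX/XO.]: 3 plies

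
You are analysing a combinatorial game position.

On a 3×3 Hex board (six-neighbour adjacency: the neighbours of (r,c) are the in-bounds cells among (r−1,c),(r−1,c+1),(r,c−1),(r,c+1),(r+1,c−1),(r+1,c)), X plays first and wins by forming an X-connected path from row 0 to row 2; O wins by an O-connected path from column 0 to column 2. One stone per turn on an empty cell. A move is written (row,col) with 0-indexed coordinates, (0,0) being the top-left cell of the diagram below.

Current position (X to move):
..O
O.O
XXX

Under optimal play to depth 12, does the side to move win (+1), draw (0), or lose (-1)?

p1 X@[..O/O.O/XXX]: (0,0)[X.O/O.O/XXX]-1* (0,1)[.XO/O.O/XXX]-1 (1,1)[..O/OXO/XXX]-1
p2 O@[X.O/O.O/XXX]: (0,1)[XOO/O.O/XXX]+1* (1,1)[X.O/OOO/XXX]+1
p3 X@[XOO/O.O/XXX] terminal -1; root [..O/O.O/XXX] d12

value(..O/O.O/XXX, X) = -1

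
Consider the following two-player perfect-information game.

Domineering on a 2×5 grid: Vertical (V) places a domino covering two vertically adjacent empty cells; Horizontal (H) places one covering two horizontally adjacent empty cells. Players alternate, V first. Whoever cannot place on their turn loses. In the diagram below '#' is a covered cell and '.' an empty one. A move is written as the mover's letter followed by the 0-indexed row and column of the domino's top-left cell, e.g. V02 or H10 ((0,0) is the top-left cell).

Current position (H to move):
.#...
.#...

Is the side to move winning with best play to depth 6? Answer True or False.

p1 H@[.#.../.#...]: H02[.###./.#...]-1* H03[.#.##/.#...]-1 H12[.#.../.###.]-1 H13[.#.../.#.##]-1
p2 V@[.###./.#...]: V00[####./##...]-1 V04[.####/.#..#]+1*
p3 H@[.####/.#..#]: H12[.####/.####]-1*
p4 V@[.####/.####]: V00[#####/#####]+1*
p5 H@[#####/#####] terminal -1; root [.#.../.#...] d6

H winning at [.#.../.#...]: False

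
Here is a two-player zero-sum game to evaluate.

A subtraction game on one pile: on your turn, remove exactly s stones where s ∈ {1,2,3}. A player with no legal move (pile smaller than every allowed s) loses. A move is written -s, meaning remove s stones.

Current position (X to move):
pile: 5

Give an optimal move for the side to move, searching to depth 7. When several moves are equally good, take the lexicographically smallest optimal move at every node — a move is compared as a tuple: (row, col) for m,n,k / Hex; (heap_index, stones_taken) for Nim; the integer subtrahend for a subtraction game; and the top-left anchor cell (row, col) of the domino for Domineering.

X's best at [5]: -1

ply 1, X at 5 | -1=+1→4*; -2=-1→3; -3=-1→2
ply 2, O at 4 | -1=-1→3*; -2=-1→2; -3=-1→1
ply 3, X at 3 | -1=-1→2; -2=-1→1; -3=+1→0*
ply 4: 0 is terminal -1 (O); from 5 depth 7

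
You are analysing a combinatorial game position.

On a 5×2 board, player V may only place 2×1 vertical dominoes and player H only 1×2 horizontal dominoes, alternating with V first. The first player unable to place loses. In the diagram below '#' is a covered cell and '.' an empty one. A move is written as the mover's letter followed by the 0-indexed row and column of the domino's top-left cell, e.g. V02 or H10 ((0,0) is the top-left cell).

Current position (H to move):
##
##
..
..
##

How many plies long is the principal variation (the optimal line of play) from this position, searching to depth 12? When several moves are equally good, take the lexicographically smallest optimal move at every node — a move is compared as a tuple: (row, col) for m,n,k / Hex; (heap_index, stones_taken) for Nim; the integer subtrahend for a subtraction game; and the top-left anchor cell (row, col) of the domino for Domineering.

PV length from [##/##/../../##]: 1 ply

ply 1, H at ##/##/../../## | H20=+1→##/##/##/../##*; H30=+1→##/##/../##/##
ply 2: ##/##/##/../## is terminal -1 (V); from ##/##/../../## depth 12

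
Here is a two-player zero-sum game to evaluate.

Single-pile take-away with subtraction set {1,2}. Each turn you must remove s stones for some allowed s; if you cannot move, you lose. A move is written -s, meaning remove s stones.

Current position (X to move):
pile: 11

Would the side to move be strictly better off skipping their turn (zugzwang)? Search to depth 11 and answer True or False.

zugzwang(11, X) = False

[11] X move#1: -1:-1/10, -2:+1/9*
[9] O move#2: -1:-1/8*, -2:-1/7
[8] X move#3: -1:-1/7, -2:+1/6*
[6] O move#4: -1:-1/5*, -2:-1/4
[5] X move#5: -1:-1/4, -2:+1/3*
[3] O move#6: -1:-1/2*, -2:-1/1
[2] X move#7: -1:-1/1, -2:+1/0*
[0] end (terminal -1, O#8); searched 11 to 11
pass branch (O moves first from the same position):
  | [11] O move#1: -1:-1/10, -2:+1/9*
  | [9] X move#2: -1:-1/8*, -2:-1/7
  | [8] O move#3: -1:-1/7, -2:+1/6*
  | [6] X move#4: -1:-1/5*, -2:-1/4
  | [5] O move#5: -1:-1/4, -2:+1/3*
  | [3] X move#6: -1:-1/2*, -2:-1/1
  | [2] O move#7: -1:-1/1, -2:+1/0*
  | [0] end (terminal -1, X#8); searched 11 to 11
X moving scores +1; X passing scores -1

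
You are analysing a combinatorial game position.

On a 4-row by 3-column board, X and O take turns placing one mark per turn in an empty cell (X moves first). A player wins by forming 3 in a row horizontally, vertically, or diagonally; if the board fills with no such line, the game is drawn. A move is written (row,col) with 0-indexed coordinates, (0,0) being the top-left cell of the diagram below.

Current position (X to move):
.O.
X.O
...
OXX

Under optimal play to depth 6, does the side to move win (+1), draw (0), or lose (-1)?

value(.O./X.O/.../OXX, X) = +1

ply 1, X at .O./X.O/.../OXX | (0,0)=-1→XO./X.O/.../OXX; (0,2)=-1→.OX/X.O/.../OXX; (1,1)=-1→.O./XXO/.../OXX; (2,0)=-1→.O./X.O/X../OXX; (2,1)=+1→.O./X.O/.X./OXX*; (2,2)=-1→.O./X.O/..X/OXX
ply 2: .O./X.O/.X./OXX is terminal -1 (O); from .O./X.O/.../OXX depth 6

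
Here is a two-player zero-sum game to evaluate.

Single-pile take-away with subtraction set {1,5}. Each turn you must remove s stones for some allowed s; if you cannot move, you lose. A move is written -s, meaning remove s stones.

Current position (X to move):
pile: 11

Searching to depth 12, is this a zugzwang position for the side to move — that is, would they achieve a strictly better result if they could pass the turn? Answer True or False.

ply 1, X at 11 | -1=+1→10*; -5=+1→6
ply 2, O at 10 | -1=-1→9*; -5=-1→5
ply 3, X at 9 | -1=+1→8*; -5=+1→4
ply 4, O at 8 | -1=-1→7*; -5=-1→3
ply 5, X at 7 | -1=+1→6*; -5=+1→2
ply 6, O at 6 | -1=-1→5*; -5=-1→1
ply 7, X at 5 | -1=+1→4*; -5=+1→0
ply 8, O at 4 | -1=-1→3*
ply 9, X at 3 | -1=+1→2*
ply 10, O at 2 | -1=-1→1*
ply 11, X at 1 | -1=+1→0*
ply 12: 0 is terminal -1 (O); from 11 depth 12
suppose X passes — search the same position with O to move:
pass> ply 1, O at 11 | -1=+1→10*; -5=+1→6
pass> ply 2, X at 10 | -1=-1→9*; -5=-1→5
pass> ply 3, O at 9 | -1=+1→8*; -5=+1→4
pass> ply 4, X at 8 | -1=-1→7*; -5=-1→3
pass> ply 5, O at 7 | -1=+1→6*; -5=+1→2
pass> ply 6, X at 6 | -1=-1→5*; -5=-1→1
pass> ply 7, O at 5 | -1=+1→4*; -5=+1→0
pass> ply 8, X at 4 | -1=-1→3*
pass> ply 9, O at 3 | -1=+1→2*
pass> ply 10, X at 2 | -1=-1→1*
pass> ply 11, O at 1 | -1=+1→0*
pass> ply 12: 0 is terminal -1 (X); from 11 depth 12
for X: play +1, pass -1

zugzwang(11, X) = False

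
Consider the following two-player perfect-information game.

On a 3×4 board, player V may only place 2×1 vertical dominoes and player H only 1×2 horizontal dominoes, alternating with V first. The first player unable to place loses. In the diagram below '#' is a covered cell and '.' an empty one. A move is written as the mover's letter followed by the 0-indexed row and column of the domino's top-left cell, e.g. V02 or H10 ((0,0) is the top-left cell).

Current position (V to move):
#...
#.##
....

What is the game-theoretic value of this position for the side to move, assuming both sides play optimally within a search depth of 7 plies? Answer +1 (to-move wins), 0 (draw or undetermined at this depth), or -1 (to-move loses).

ply 1, V at #.../#.##/.... | V01=-1→##../####/....*; V11=-1→#.../####/.#..
ply 2, H at ##../####/.... | H02=+1→####/####/....*; H20=+1→##../####/##..; H21=+1→##../####/.##.; H22=+1→##../####/..##
ply 3: ####/####/.... is terminal -1 (V); from #.../#.##/.... depth 7

value(#.../#.##/...., V) = -1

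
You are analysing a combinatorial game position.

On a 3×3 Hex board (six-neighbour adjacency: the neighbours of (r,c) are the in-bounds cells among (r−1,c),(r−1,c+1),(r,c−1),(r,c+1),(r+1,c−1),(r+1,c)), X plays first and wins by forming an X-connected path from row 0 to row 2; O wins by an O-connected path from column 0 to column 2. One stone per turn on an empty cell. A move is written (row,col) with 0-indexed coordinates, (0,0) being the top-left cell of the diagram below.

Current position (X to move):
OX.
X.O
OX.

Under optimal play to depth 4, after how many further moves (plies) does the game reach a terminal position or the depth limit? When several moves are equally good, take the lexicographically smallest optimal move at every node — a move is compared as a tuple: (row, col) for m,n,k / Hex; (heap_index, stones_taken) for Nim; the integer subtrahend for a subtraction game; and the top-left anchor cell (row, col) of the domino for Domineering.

[OX./X.O/OX.] X move#1: (0,2):-1/OXX/X.O/OX., (1,1):+1/OX./XXO/OX.*, (2,2):-1/OX./X.O/OXX
[OX./XXO/OX.] end (terminal -1, O#2); searched OX./X.O/OX. to 4

PV length from [OX./X.O/OX.]: 1 ply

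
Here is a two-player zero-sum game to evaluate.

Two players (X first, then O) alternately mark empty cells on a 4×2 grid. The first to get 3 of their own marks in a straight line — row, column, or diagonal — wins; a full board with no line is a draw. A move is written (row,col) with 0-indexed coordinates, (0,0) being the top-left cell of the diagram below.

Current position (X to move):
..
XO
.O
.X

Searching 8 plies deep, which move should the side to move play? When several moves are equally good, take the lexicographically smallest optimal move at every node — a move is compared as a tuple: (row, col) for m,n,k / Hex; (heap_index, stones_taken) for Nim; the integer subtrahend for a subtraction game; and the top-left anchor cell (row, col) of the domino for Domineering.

X's best at [../XO/.O/.X]: (0,1)

p1 X@[../XO/.O/.X]: (0,0)[X./XO/.O/.X]-1 (0,1)[.X/XO/.O/.X]+0* (2,0)[../XO/XO/.X]-1 (3,0)[../XO/.O/XX]-1
p2 O@[.X/XO/.O/.X]: (0,0)[OX/XO/.O/.X]+0* (2,0)[.X/XO/OO/.X]+0 (3,0)[.X/XO/.O/OX]+0
p3 X@[OX/XO/.O/.X]: (2,0)[OX/XO/XO/.X]+0* (3,0)[OX/XO/.O/XX]+0
p4 O@[OX/XO/XO/.X]: (3,0)[OX/XO/XO/OX]+0*
p5 X@[OX/XO/XO/OX] terminal +0; root [../XO/.O/.X] d8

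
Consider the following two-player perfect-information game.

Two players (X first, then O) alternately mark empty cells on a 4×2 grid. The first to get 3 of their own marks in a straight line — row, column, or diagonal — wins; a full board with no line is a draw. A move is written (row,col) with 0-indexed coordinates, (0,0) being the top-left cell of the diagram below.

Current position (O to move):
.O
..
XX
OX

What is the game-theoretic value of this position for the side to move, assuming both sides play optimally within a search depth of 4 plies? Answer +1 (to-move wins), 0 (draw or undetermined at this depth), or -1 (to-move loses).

[.O/../XX/OX] O move#1: (0,0):-1/OO/../XX/OX, (1,0):-1/.O/O./XX/OX, (1,1):+0/.O/.O/XX/OX*
[.O/.O/XX/OX] X move#2: (0,0):+0/XO/.O/XX/OX*, (1,0):+0/.O/XO/XX/OX
[XO/.O/XX/OX] O move#3: (1,0):+0/XO/OO/XX/OX*
[XO/OO/XX/OX] end (terminal +0, X#4); searched .O/../XX/OX to 4

value(.O/../XX/OX, O) = 0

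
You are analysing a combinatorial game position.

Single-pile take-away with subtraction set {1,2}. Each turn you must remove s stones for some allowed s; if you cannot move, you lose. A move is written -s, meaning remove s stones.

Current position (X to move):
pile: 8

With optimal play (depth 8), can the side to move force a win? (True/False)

X winning at [8]: True

[8] X move#1: -1:-1/7, -2:+1/6*
[6] O move#2: -1:-1/5*, -2:-1/4
[5] X move#3: -1:-1/4, -2:+1/3*
[3] O move#4: -1:-1/2*, -2:-1/1
[2] X move#5: -1:-1/1, -2:+1/0*
[0] end (terminal -1, O#6); searched 8 to 8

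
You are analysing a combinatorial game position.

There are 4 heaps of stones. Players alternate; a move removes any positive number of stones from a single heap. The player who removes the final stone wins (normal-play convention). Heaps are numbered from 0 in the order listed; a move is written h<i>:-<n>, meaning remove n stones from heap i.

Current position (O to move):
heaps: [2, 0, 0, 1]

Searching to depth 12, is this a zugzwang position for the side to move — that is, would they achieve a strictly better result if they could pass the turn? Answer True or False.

ply 1, O at (2,0,0,1) | h0:-1=+1→(1,0,0,1)*; h0:-2=-1→(0,0,0,1); h3:-1=-1→(2,0,0,0)
ply 2, X at (1,0,0,1) | h0:-1=-1→(0,0,0,1)*; h3:-1=-1→(1,0,0,0)
ply 3, O at (0,0,0,1) | h3:-1=+1→(0,0,0,0)*
ply 4: (0,0,0,0) is terminal -1 (X); from (2,0,0,1) depth 12
suppose O passes — search the same position with X to move:
pass> ply 1, X at (2,0,0,1) | h0:-1=+1→(1,0,0,1)*; h0:-2=-1→(0,0,0,1); h3:-1=-1→(2,0,0,0)
pass> ply 2, O at (1,0,0,1) | h0:-1=-1→(0,0,0,1)*; h3:-1=-1→(1,0,0,0)
pass> ply 3, X at (0,0,0,1) | h3:-1=+1→(0,0,0,0)*
pass> ply 4: (0,0,0,0) is terminal -1 (O); from (2,0,0,1) depth 12
for O: play +1, pass -1

zugzwang((2,0,0,1), O) = False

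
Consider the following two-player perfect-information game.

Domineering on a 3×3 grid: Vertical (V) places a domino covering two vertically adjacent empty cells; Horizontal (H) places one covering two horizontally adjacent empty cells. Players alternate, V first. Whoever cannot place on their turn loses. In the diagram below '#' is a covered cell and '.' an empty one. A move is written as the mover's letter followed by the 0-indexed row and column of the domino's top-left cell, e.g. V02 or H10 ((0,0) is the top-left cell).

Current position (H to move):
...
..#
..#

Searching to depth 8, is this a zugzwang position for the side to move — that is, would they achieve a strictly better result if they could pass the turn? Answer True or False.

ply 1, H at .../..#/..# | H00=-1→##./..#/..#; H01=-1→.##/..#/..#; H10=+1→.../###/..#*; H20=-1→.../..#/###
ply 2: .../###/..# is terminal -1 (V); from .../..#/..# depth 8
pass branch (V moves first from the same position):
  | ply 1, V at .../..#/..# | V00=+1→#../#.#/..#*; V01=+1→.#./.##/..#; V10=+1→.../#.#/#.#; V11=+1→.../.##/.##
  | ply 2, H at #../#.#/..# | H01=-1→###/#.#/..#*; H20=-1→#../#.#/###
  | ply 3, V at ###/#.#/..# | V11=+1→###/###/.##*
  | ply 4: ###/###/.## is terminal -1 (H); from .../..#/..# depth 8
H moving scores +1; H passing scores -1

zugzwang(.../..#/..#, H) = False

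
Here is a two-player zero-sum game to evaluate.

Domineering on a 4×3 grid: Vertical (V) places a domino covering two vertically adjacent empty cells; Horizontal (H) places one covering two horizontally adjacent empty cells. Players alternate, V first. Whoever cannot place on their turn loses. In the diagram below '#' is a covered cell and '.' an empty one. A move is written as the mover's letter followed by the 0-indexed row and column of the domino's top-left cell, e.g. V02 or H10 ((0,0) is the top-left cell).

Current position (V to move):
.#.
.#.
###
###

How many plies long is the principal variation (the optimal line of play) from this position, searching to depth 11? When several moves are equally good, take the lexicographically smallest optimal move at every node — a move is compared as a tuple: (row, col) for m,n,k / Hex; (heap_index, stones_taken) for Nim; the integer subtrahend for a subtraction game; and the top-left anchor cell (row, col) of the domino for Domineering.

[.#./.#./###/###] V move#1: V00:+1/##./##./###/###*, V02:+1/.##/.##/###/###
[##./##./###/###] end (terminal -1, H#2); searched .#./.#./###/### to 11

PV length from [.#./.#./###/###]: 1 ply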